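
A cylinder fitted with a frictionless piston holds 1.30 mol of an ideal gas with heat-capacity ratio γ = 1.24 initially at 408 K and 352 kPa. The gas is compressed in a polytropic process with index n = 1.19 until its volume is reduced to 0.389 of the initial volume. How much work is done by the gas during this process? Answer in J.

V₁ = nRT₁/P₁ = 1.30×8.314×408/352 = 12.5 L.
Polytropic n=1.19: T₂ = T₁(V₁/V₂)^(n−1) = 408×(2.57)^0.19 = 488 K; P₂ = P₁(V₁/V₂)^n = 1080 kPa.
W = (P₁V₁−P₂V₂)/(n−1) = (352×12.5−1080×4.87)/0.19 = -4560 J.

-4560 J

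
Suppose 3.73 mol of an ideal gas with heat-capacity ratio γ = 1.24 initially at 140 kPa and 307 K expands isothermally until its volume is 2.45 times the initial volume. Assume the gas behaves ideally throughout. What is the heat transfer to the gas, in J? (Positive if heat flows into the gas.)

8530 J

V₁ = nRT₁/P₁ = 3.73×8.314×307/140 = 68.0 L.
Isothermal: T stays 307 K; PV = const ⇒ V₂ = 167 L, P₂ = 57.1 kPa.
ΔU = 0 (ideal gas, T constant).
W = nRT ln(V₂/V₁) = 3.73×8.314×307×ln(2.45) = 8530 J.
Q = ΔU + W = 8530 J.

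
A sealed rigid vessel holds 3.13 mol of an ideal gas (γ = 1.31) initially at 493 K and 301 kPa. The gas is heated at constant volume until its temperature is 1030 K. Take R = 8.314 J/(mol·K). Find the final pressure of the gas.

629 kPa

V₁ = nRT₁/P₁ = 3.13×8.314×493/301 = 42.6 L.
Isochoric: V stays 42.6 L; P/T = const ⇒ T₂ = 1030 K, P₂ = 629 kPa.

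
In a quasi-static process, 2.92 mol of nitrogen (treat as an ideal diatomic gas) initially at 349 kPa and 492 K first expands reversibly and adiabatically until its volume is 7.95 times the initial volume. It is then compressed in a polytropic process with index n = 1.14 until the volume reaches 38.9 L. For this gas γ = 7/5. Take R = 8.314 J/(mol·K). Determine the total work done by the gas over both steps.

5180 J

V₁ = nRT₁/P₁ = 2.92×8.314×492/349 = 34.2 L.
Step 1 — Adiabatic: TV^(γ−1) = const ⇒ T₂ = 492×(0.126)^0.400 = 215 K; PV^γ = const ⇒ P₂ = 19.2 kPa.
ΔU = nCvΔT = 2.92×20.8×(215−492) = -16800 J.
Q = 0 for an adiabatic process, so W = −ΔU = 16800 J.
State after step 1: P = 19.2 kPa, V = 272 L, T = 215 K.
Step 2 — Polytropic n=1.14: T₂ = T₁(V₁/V₂)^(n−1) = 215×(6.99)^0.14 = 282 K; P₂ = P₁(V₁/V₂)^n = 176 kPa.
W = (P₁V₁−P₂V₂)/(n−1) = (19.2×272−176×38.9)/0.14 = -11700 J.
ΔU = nCvΔT = 2.92×20.8×(282−215) = 4080 J.
Q = ΔU + W = -7570 J.
Net over both steps: W = 5180 J, Q = -7570 J, ΔU = -12800 J.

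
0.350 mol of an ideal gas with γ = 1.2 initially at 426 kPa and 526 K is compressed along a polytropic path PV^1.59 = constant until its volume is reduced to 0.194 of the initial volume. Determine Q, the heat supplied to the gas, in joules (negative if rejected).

8250 J

V₁ = nRT₁/P₁ = 0.350×8.314×526/426 = 3.59 L.
Polytropic n=1.59: T₂ = T₁(V₁/V₂)^(n−1) = 526×(5.15)^0.59 = 1380 K; P₂ = P₁(V₁/V₂)^n = 5780 kPa.
W = (P₁V₁−P₂V₂)/(n−1) = (426×3.59−5780×0.697)/0.59 = -4230 J.
ΔU = nCvΔT = 0.350×41.6×(1380−526) = 12500 J.
Q = ΔU + W = 8250 J.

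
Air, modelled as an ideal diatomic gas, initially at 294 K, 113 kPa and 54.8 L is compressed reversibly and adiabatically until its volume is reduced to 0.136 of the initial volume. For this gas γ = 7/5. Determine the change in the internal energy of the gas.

18900 J

n = P₁V₁/(RT₁) = 113×54.8/(8.314×294) = 2.53 mol.
Adiabatic: TV^(γ−1) = const ⇒ T₂ = 294×(7.35)^0.400 = 653 K; PV^γ = const ⇒ P₂ = 1850 kPa.
For an ideal gas ΔU = nCvΔT with Cv = (5/2)R = 20.8 J/(mol·K).
ΔU = 2.53×20.8×(653−294) = 18900 J.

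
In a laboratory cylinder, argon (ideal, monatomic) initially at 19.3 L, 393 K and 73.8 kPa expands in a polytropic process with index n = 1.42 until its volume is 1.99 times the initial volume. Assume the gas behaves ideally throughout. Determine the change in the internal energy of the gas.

n = P₁V₁/(RT₁) = 73.8×19.3/(8.314×393) = 0.436 mol.
Polytropic n=1.42: T₂ = T₁(V₁/V₂)^(n−1) = 393×(0.503)^0.42 = 294 K; P₂ = P₁(V₁/V₂)^n = 27.8 kPa.
For an ideal gas ΔU = nCvΔT with Cv = (3/2)R = 12.5 J/(mol·K).
ΔU = 0.436×12.5×(294−393) = -536 J.

-536 J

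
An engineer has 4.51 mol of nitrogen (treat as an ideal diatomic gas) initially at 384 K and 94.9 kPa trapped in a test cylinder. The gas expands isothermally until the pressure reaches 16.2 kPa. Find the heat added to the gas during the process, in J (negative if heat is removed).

25500 J

V₁ = nRT₁/P₁ = 4.51×8.314×384/94.9 = 152 L.
Isothermal: T stays 384 K; PV = const ⇒ V₂ = 889 L, P₂ = 16.2 kPa.
ΔU = 0 (ideal gas, T constant).
W = nRT ln(V₂/V₁) = 4.51×8.314×384×ln(5.86) = 25500 J.
Q = ΔU + W = 25500 J.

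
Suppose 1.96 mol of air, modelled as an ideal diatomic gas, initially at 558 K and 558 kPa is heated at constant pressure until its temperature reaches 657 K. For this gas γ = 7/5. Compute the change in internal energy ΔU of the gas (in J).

4030 J

V₁ = nRT₁/P₁ = 1.96×8.314×558/558 = 16.3 L.
Isobaric: P stays 558 kPa; V/T = const ⇒ T₂ = 657 K, V₂ = 19.2 L.
For an ideal gas ΔU = nCvΔT with Cv = (5/2)R = 20.8 J/(mol·K).
ΔU = 1.96×20.8×(657−558) = 4030 J.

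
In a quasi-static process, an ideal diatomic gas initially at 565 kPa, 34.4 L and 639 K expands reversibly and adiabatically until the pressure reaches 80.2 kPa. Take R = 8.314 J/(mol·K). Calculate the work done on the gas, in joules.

n = P₁V₁/(RT₁) = 565×34.4/(8.314×639) = 3.66 mol.
Adiabatic: T₂/T₁ = (P₂/P₁)^((γ−1)/γ) ⇒ T₂ = 639×(0.142)^0.286 = 366 K; V₂ = 139 L.
ΔU = nCvΔT = 3.66×20.8×(366−639) = -20800 J.
Q = 0 for an adiabatic process, so W = −ΔU = 20800 J.
Work done on the gas = −W_by = -20800 J.

-20800 J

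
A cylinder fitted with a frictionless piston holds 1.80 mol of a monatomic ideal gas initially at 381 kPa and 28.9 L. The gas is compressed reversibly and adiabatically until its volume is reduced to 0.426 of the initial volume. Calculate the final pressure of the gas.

1580 kPa

T₁ = P₁V₁/(nR) = 381×28.9/(1.80×8.314) = 736 K.
Adiabatic: TV^(γ−1) = const ⇒ T₂ = 736×(2.35)^0.667 = 1300 K; PV^γ = const ⇒ P₂ = 1580 kPa.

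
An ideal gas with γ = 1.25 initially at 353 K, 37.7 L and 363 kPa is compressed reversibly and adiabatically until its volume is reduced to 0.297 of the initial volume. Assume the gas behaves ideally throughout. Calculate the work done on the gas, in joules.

n = P₁V₁/(RT₁) = 363×37.7/(8.314×353) = 4.66 mol.
Adiabatic: TV^(γ−1) = const ⇒ T₂ = 353×(3.37)^0.250 = 478 K; PV^γ = const ⇒ P₂ = 1660 kPa.
ΔU = nCvΔT = 4.66×33.3×(478−353) = 19400 J.
Q = 0 for an adiabatic process, so W = −ΔU = -19400 J.
Work done on the gas = −W_by = 19400 J.

19400 J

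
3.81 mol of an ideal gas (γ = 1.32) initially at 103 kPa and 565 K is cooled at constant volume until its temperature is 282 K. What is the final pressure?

51.4 kPa

V₁ = nRT₁/P₁ = 3.81×8.314×565/103 = 174 L.
Isochoric: V stays 174 L; P/T = const ⇒ T₂ = 282 K, P₂ = 51.4 kPa.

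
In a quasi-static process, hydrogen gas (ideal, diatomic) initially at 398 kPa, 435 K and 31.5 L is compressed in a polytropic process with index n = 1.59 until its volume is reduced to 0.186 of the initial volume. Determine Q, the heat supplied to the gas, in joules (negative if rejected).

n = P₁V₁/(RT₁) = 398×31.5/(8.314×435) = 3.47 mol.
Polytropic n=1.59: T₂ = T₁(V₁/V₂)^(n−1) = 435×(5.38)^0.59 = 1170 K; P₂ = P₁(V₁/V₂)^n = 5770 kPa.
W = (P₁V₁−P₂V₂)/(n−1) = (398×31.5−5770×5.86)/0.59 = -36100 J.
ΔU = nCvΔT = 3.47×20.8×(1170−435) = 53200 J.
Q = ΔU + W = 17100 J.

17100 J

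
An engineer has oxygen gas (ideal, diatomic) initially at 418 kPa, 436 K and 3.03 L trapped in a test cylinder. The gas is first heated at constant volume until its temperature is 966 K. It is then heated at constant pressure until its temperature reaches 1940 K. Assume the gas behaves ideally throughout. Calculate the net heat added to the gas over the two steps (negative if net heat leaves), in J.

13800 J

n = P₁V₁/(RT₁) = 418×3.03/(8.314×436) = 0.349 mol.
Step 1 — Isochoric: V stays 3.03 L; P/T = const ⇒ T₂ = 966 K, P₂ = 926 kPa.
W = 0 (no volume change).
ΔU = nCvΔT = 0.349×20.8×(966−436) = 3850 J.
Q = ΔU = 3850 J.
State after step 1: P = 926 kPa, V = 3.03 L, T = 966 K.
Step 2 — Isobaric: P stays 926 kPa; V/T = const ⇒ T₂ = 1940 K, V₂ = 6.09 L.
W = PΔV = 926×(6.09−3.03) kPa·L = 2830 J.
ΔU = nCvΔT = 0.349×20.8×(1940−966) = 7070 J.
Q = ΔU + W = nCpΔT = 9900 J.
Net over both steps: W = 2830 J, Q = 13800 J, ΔU = 10900 J.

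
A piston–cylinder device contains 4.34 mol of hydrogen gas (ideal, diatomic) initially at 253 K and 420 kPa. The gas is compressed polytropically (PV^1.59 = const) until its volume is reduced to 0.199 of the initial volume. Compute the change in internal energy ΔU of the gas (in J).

V₁ = nRT₁/P₁ = 4.34×8.314×253/420 = 21.7 L.
Polytropic n=1.59: T₂ = T₁(V₁/V₂)^(n−1) = 253×(5.03)^0.59 = 656 K; P₂ = P₁(V₁/V₂)^n = 5470 kPa.
For an ideal gas ΔU = nCvΔT with Cv = (5/2)R = 20.8 J/(mol·K).
ΔU = 4.34×20.8×(656−253) = 36300 J.

36300 J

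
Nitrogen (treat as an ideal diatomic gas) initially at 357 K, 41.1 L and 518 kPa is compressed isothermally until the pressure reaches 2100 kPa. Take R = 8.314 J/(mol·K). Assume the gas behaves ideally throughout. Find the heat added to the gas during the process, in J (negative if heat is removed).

-29800 J

n = P₁V₁/(RT₁) = 518×41.1/(8.314×357) = 7.17 mol.
Isothermal: T stays 357 K; PV = const ⇒ V₂ = 10.1 L, P₂ = 2100 kPa.
ΔU = 0 (ideal gas, T constant).
W = nRT ln(V₂/V₁) = 7.17×8.314×357×ln(0.247) = -29800 J.
Q = ΔU + W = -29800 J.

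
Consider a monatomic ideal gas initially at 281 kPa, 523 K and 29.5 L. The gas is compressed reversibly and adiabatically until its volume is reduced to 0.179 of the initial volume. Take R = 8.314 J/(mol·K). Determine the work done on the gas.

26700 J

n = P₁V₁/(RT₁) = 281×29.5/(8.314×523) = 1.91 mol.
Adiabatic: TV^(γ−1) = const ⇒ T₂ = 523×(5.59)^0.667 = 1650 K; PV^γ = const ⇒ P₂ = 4940 kPa.
ΔU = nCvΔT = 1.91×12.5×(1650−523) = 26700 J.
Q = 0 for an adiabatic process, so W = −ΔU = -26700 J.
Work done on the gas = −W_by = 26700 J.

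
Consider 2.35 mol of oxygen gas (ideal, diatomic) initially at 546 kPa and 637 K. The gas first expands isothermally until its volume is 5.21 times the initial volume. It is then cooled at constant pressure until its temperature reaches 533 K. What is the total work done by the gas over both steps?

18500 J

V₁ = nRT₁/P₁ = 2.35×8.314×637/546 = 22.8 L.
Step 1 — Isothermal: T stays 637 K; PV = const ⇒ V₂ = 119 L, P₂ = 105 kPa.
ΔU = 0 (ideal gas, T constant).
W = nRT ln(V₂/V₁) = 2.35×8.314×637×ln(5.21) = 20500 J.
Q = ΔU + W = 20500 J.
State after step 1: P = 105 kPa, V = 119 L, T = 637 K.
Step 2 — Isobaric: P stays 105 kPa; V/T = const ⇒ T₂ = 533 K, V₂ = 99.4 L.
W = PΔV = 105×(99.4−119) kPa·L = -2030 J.
ΔU = nCvΔT = 2.35×20.8×(533−637) = -5080 J.
Q = ΔU + W = nCpΔT = -7110 J.
Net over both steps: W = 18500 J, Q = 13400 J, ΔU = -5080 J.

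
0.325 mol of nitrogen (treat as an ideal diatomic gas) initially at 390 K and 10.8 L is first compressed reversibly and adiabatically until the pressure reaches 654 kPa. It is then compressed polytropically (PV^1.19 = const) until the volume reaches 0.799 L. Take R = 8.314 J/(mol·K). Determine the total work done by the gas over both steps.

-4450 J

P₁ = nRT₁/V₁ = 0.325×8.314×390/10.8 = 97.6 kPa.
Step 1 — Adiabatic: T₂/T₁ = (P₂/P₁)^((γ−1)/γ) ⇒ T₂ = 390×(6.70)^0.286 = 672 K; V₂ = 2.77 L.
ΔU = nCvΔT = 0.325×20.8×(672−390) = 1900 J.
Q = 0 for an adiabatic process, so W = −ΔU = -1900 J.
State after step 1: P = 654 kPa, V = 2.77 L, T = 672 K.
Step 2 — Polytropic n=1.19: T₂ = T₁(V₁/V₂)^(n−1) = 672×(3.47)^0.19 = 851 K; P₂ = P₁(V₁/V₂)^n = 2880 kPa.
W = (P₁V₁−P₂V₂)/(n−1) = (654×2.77−2880×0.799)/0.19 = -2550 J.
ΔU = nCvΔT = 0.325×20.8×(851−672) = 1210 J.
Q = ΔU + W = -1340 J.
Net over both steps: W = -4450 J, Q = -1340 J, ΔU = 3110 J.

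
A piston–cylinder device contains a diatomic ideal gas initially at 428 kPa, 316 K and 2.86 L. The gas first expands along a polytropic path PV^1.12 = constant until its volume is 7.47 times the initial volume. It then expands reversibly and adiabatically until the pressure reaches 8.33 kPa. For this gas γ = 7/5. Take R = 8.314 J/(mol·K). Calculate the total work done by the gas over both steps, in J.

3110 J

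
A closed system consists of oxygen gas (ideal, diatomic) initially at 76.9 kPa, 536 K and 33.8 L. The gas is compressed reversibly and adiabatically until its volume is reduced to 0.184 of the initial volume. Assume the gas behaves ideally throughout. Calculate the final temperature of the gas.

Adiabatic: TV^(γ−1) = const ⇒ T₂ = 536×(5.43)^0.400 = 1050 K; PV^γ = const ⇒ P₂ = 823 kPa.

1050 K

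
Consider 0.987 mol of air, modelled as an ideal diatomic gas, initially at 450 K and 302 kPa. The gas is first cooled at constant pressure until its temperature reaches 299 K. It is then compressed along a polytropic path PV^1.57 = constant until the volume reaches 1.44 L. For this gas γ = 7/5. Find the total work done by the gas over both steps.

-8480 J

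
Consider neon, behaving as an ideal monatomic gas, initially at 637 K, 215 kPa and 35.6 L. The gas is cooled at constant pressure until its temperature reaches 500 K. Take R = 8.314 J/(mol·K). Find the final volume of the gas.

Isobaric: P stays 215 kPa; V/T = const ⇒ T₂ = 500 K, V₂ = 27.9 L.

27.9 L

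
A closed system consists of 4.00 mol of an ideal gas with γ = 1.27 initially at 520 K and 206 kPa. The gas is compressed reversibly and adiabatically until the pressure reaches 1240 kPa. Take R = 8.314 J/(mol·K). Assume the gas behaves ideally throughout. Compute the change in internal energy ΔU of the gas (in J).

V₁ = nRT₁/P₁ = 4.00×8.314×520/206 = 83.9 L.
Adiabatic: T₂/T₁ = (P₂/P₁)^((γ−1)/γ) ⇒ T₂ = 520×(6.02)^0.213 = 762 K; V₂ = 20.4 L.
For an ideal gas ΔU = nCvΔT with Cv = R/(γ−1) = 30.8 J/(mol·K).
ΔU = 4.00×30.8×(762−520) = 29800 J.

29800 J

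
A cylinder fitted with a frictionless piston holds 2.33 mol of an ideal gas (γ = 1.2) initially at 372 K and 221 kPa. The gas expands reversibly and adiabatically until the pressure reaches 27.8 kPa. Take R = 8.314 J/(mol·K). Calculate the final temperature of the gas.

263 K

V₁ = nRT₁/P₁ = 2.33×8.314×372/221 = 32.6 L.
Adiabatic: T₂/T₁ = (P₂/P₁)^((γ−1)/γ) ⇒ T₂ = 372×(0.126)^0.167 = 263 K; V₂ = 183 L.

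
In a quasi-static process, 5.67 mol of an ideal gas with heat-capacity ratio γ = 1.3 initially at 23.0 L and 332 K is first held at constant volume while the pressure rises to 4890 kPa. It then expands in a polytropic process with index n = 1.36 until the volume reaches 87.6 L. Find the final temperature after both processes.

1470 K

P₁ = nRT₁/V₁ = 5.67×8.314×332/23.0 = 680 kPa.
Step 1 — Isochoric: V stays 23.0 L; P/T = const ⇒ T₂ = 2390 K, P₂ = 4890 kPa.
W = 0 (no volume change).
ΔU = nCvΔT = 5.67×27.7×(2390−332) = 323000 J.
Q = ΔU = 323000 J.
State after step 1: P = 4890 kPa, V = 23.0 L, T = 2390 K.
Step 2 — Polytropic n=1.36: T₂ = T₁(V₁/V₂)^(n−1) = 2390×(0.263)^0.36 = 1470 K; P₂ = P₁(V₁/V₂)^n = 793 kPa.
W = (P₁V₁−P₂V₂)/(n−1) = (4890×23.0−793×87.6)/0.36 = 119000 J.
ΔU = nCvΔT = 5.67×27.7×(1470−2390) = -143000 J.
Q = ΔU + W = -23900 J.
Net over both steps: W = 119000 J, Q = 299000 J, ΔU = 179000 J.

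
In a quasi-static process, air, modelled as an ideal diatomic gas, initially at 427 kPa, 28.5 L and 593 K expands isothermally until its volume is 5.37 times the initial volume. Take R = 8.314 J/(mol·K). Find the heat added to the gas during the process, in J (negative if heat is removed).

n = P₁V₁/(RT₁) = 427×28.5/(8.314×593) = 2.47 mol.
Isothermal: T stays 593 K; PV = const ⇒ V₂ = 153 L, P₂ = 79.5 kPa.
ΔU = 0 (ideal gas, T constant).
W = nRT ln(V₂/V₁) = 2.47×8.314×593×ln(5.37) = 20500 J.
Q = ΔU + W = 20500 J.

20500 J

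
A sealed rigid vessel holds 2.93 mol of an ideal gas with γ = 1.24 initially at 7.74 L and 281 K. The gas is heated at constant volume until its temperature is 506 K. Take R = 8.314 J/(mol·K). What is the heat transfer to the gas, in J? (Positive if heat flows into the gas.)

22800 J

P₁ = nRT₁/V₁ = 2.93×8.314×281/7.74 = 884 kPa.
Isochoric: V stays 7.74 L; P/T = const ⇒ T₂ = 506 K, P₂ = 1590 kPa.
W = 0 (no volume change).
ΔU = nCvΔT = 2.93×34.6×(506−281) = 22800 J.
Q = ΔU = 22800 J.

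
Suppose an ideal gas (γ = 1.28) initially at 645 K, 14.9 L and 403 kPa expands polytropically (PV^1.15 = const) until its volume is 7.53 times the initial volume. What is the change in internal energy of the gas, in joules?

n = P₁V₁/(RT₁) = 403×14.9/(8.314×645) = 1.12 mol.
Polytropic n=1.15: T₂ = T₁(V₁/V₂)^(n−1) = 645×(0.133)^0.15 = 476 K; P₂ = P₁(V₁/V₂)^n = 39.5 kPa.
For an ideal gas ΔU = nCvΔT with Cv = R/(γ−1) = 29.7 J/(mol·K).
ΔU = 1.12×29.7×(476−645) = -5600 J.

-5600 J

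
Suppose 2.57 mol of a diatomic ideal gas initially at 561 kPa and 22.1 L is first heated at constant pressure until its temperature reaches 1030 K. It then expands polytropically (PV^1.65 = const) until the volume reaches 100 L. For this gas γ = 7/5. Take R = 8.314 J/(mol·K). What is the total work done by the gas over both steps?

T₁ = P₁V₁/(nR) = 561×22.1/(2.57×8.314) = 580 K.
Step 1 — Isobaric: P stays 561 kPa; V/T = const ⇒ T₂ = 1030 K, V₂ = 39.2 L.
W = PΔV = 561×(39.2−22.1) kPa·L = 9610 J.
ΔU = nCvΔT = 2.57×20.8×(1030−580) = 24000 J.
Q = ΔU + W = nCpΔT = 33600 J.
State after step 1: P = 561 kPa, V = 39.2 L, T = 1030 K.
Step 2 — Polytropic n=1.65: T₂ = T₁(V₁/V₂)^(n−1) = 1030×(0.392)^0.65 = 561 K; P₂ = P₁(V₁/V₂)^n = 120 kPa.
W = (P₁V₁−P₂V₂)/(n−1) = (561×39.2−120×100)/0.65 = 15400 J.
ΔU = nCvΔT = 2.57×20.8×(561−1030) = -25100 J.
Q = ΔU + W = -9640 J.
Net over both steps: W = 25000 J, Q = 24000 J, ΔU = -1050 J.

25000 J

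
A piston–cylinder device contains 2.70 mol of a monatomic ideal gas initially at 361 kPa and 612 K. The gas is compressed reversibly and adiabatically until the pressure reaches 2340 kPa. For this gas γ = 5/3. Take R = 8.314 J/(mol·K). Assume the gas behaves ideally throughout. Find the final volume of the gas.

12.4 L

V₁ = nRT₁/P₁ = 2.70×8.314×612/361 = 38.1 L.
Adiabatic: T₂/T₁ = (P₂/P₁)^((γ−1)/γ) ⇒ T₂ = 612×(6.48)^0.400 = 1290 K; V₂ = 12.4 L.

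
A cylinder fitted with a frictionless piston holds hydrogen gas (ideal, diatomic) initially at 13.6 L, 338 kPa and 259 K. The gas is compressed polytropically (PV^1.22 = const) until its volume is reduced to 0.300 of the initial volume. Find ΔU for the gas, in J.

n = P₁V₁/(RT₁) = 338×13.6/(8.314×259) = 2.13 mol.
Polytropic n=1.22: T₂ = T₁(V₁/V₂)^(n−1) = 259×(3.33)^0.22 = 338 K; P₂ = P₁(V₁/V₂)^n = 1470 kPa.
For an ideal gas ΔU = nCvΔT with Cv = (5/2)R = 20.8 J/(mol·K).
ΔU = 2.13×20.8×(338−259) = 3490 J.

3490 J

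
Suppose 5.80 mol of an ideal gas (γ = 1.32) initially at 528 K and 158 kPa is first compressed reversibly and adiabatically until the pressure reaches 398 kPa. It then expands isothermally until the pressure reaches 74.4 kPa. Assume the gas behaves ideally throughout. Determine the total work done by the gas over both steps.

33400 J

V₁ = nRT₁/P₁ = 5.80×8.314×528/158 = 161 L.
Step 1 — Adiabatic: T₂/T₁ = (P₂/P₁)^((γ−1)/γ) ⇒ T₂ = 528×(2.52)^0.242 = 661 K; V₂ = 80.0 L.
ΔU = nCvΔT = 5.80×26.0×(661−528) = 20000 J.
Q = 0 for an adiabatic process, so W = −ΔU = -20000 J.
State after step 1: P = 398 kPa, V = 80.0 L, T = 661 K.
Step 2 — Isothermal: T stays 661 K; PV = const ⇒ V₂ = 428 L, P₂ = 74.4 kPa.
ΔU = 0 (ideal gas, T constant).
W = nRT ln(V₂/V₁) = 5.80×8.314×661×ln(5.35) = 53400 J.
Q = ΔU + W = 53400 J.
Net over both steps: W = 33400 J, Q = 53400 J, ΔU = 20000 J.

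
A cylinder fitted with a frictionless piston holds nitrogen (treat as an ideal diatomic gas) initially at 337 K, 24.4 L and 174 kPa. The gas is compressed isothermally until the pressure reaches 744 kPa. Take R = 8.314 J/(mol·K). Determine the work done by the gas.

-6170 J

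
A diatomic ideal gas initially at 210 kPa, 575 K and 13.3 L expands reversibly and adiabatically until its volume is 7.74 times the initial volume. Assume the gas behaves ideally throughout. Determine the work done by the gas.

n = P₁V₁/(RT₁) = 210×13.3/(8.314×575) = 0.584 mol.
Adiabatic: TV^(γ−1) = const ⇒ T₂ = 575×(0.129)^0.400 = 254 K; PV^γ = const ⇒ P₂ = 12.0 kPa.
ΔU = nCvΔT = 0.584×20.8×(254−575) = -3900 J.
Q = 0 for an adiabatic process, so W = −ΔU = 3900 J.

3900 J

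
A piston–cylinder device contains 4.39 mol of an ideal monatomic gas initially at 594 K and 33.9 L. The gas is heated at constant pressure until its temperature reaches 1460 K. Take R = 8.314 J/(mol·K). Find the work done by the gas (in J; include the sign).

P₁ = nRT₁/V₁ = 4.39×8.314×594/33.9 = 640 kPa.
Isobaric: P stays 640 kPa; V/T = const ⇒ T₂ = 1460 K, V₂ = 83.3 L.
W = PΔV = 640×(83.3−33.9) kPa·L = 31600 J.

31600 J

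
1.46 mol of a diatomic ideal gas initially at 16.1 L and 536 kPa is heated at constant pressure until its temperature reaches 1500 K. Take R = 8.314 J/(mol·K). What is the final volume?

34.0 L

T₁ = P₁V₁/(nR) = 536×16.1/(1.46×8.314) = 711 K.
Isobaric: P stays 536 kPa; V/T = const ⇒ T₂ = 1500 K, V₂ = 34.0 L.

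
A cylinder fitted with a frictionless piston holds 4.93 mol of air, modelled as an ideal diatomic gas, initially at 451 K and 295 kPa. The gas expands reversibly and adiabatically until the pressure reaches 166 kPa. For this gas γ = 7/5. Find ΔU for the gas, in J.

V₁ = nRT₁/P₁ = 4.93×8.314×451/295 = 62.7 L.
Adiabatic: T₂/T₁ = (P₂/P₁)^((γ−1)/γ) ⇒ T₂ = 451×(0.563)^0.286 = 383 K; V₂ = 94.5 L.
For an ideal gas ΔU = nCvΔT with Cv = (5/2)R = 20.8 J/(mol·K).
ΔU = 4.93×20.8×(383−451) = -7000 J.

-7000 J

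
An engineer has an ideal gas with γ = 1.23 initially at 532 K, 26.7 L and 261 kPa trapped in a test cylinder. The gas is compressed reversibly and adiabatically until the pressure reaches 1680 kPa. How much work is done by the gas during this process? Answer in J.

n = P₁V₁/(RT₁) = 261×26.7/(8.314×532) = 1.58 mol.
Adiabatic: T₂/T₁ = (P₂/P₁)^((γ−1)/γ) ⇒ T₂ = 532×(6.44)^0.187 = 754 K; V₂ = 5.88 L.
ΔU = nCvΔT = 1.58×36.1×(754−532) = 12600 J.
Q = 0 for an adiabatic process, so W = −ΔU = -12600 J.

-12600 J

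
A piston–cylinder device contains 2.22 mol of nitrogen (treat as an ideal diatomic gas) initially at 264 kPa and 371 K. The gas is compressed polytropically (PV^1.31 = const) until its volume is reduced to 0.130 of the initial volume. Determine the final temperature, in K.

698 K

V₁ = nRT₁/P₁ = 2.22×8.314×371/264 = 25.9 L.
Polytropic n=1.31: T₂ = T₁(V₁/V₂)^(n−1) = 371×(7.69)^0.31 = 698 K; P₂ = P₁(V₁/V₂)^n = 3820 kPa.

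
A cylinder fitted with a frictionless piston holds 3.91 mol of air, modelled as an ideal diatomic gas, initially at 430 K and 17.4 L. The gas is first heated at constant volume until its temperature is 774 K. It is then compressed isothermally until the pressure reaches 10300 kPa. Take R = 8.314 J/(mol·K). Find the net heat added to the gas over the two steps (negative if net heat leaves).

-21400 J

P₁ = nRT₁/V₁ = 3.91×8.314×430/17.4 = 803 kPa.
Step 1 — Isochoric: V stays 17.4 L; P/T = const ⇒ T₂ = 774 K, P₂ = 1450 kPa.
W = 0 (no volume change).
ΔU = nCvΔT = 3.91×20.8×(774−430) = 28000 J.
Q = ΔU = 28000 J.
State after step 1: P = 1450 kPa, V = 17.4 L, T = 774 K.
Step 2 — Isothermal: T stays 774 K; PV = const ⇒ V₂ = 2.44 L, P₂ = 10300 kPa.
ΔU = 0 (ideal gas, T constant).
W = nRT ln(V₂/V₁) = 3.91×8.314×774×ln(0.140) = -49400 J.
Q = ΔU + W = -49400 J.
Net over both steps: W = -49400 J, Q = -21400 J, ΔU = 28000 J.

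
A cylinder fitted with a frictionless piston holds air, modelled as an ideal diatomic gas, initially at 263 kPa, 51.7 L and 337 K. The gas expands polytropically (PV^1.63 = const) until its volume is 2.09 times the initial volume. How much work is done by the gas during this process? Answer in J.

n = P₁V₁/(RT₁) = 263×51.7/(8.314×337) = 4.85 mol.
Polytropic n=1.63: T₂ = T₁(V₁/V₂)^(n−1) = 337×(0.478)^0.63 = 212 K; P₂ = P₁(V₁/V₂)^n = 79.1 kPa.
W = (P₁V₁−P₂V₂)/(n−1) = (263×51.7−79.1×108)/0.63 = 8020 J.

8020 J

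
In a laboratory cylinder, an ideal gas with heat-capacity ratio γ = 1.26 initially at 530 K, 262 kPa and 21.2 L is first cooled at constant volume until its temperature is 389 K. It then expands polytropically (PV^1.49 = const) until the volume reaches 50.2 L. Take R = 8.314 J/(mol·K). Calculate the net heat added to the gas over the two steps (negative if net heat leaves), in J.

n = P₁V₁/(RT₁) = 262×21.2/(8.314×530) = 1.26 mol.
Step 1 — Isochoric: V stays 21.2 L; P/T = const ⇒ T₂ = 389 K, P₂ = 192 kPa.
W = 0 (no volume change).
ΔU = nCvΔT = 1.26×32.0×(389−530) = -5680 J.
Q = ΔU = -5680 J.
State after step 1: P = 192 kPa, V = 21.2 L, T = 389 K.
Step 2 — Polytropic n=1.49: T₂ = T₁(V₁/V₂)^(n−1) = 389×(0.422)^0.49 = 255 K; P₂ = P₁(V₁/V₂)^n = 53.2 kPa.
W = (P₁V₁−P₂V₂)/(n−1) = (192×21.2−53.2×50.2)/0.49 = 2870 J.
ΔU = nCvΔT = 1.26×32.0×(255−389) = -5400 J.
Q = ΔU + W = -2540 J.
Net over both steps: W = 2870 J, Q = -8220 J, ΔU = -11100 J.

-8220 J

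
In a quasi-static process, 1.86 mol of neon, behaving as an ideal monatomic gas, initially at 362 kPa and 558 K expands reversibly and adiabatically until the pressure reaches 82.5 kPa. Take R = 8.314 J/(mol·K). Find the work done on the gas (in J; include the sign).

V₁ = nRT₁/P₁ = 1.86×8.314×558/362 = 23.8 L.
Adiabatic: T₂/T₁ = (P₂/P₁)^((γ−1)/γ) ⇒ T₂ = 558×(0.228)^0.400 = 309 K; V₂ = 57.9 L.
ΔU = nCvΔT = 1.86×12.5×(309−558) = -5780 J.
Q = 0 for an adiabatic process, so W = −ΔU = 5780 J.
Work done on the gas = −W_by = -5780 J.

-5780 J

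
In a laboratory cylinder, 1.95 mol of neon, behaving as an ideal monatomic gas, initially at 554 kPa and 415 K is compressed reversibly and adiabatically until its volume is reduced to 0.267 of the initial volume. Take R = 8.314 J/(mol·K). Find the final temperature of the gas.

1000 K

V₁ = nRT₁/P₁ = 1.95×8.314×415/554 = 12.1 L.
Adiabatic: TV^(γ−1) = const ⇒ T₂ = 415×(3.75)^0.667 = 1000 K; PV^γ = const ⇒ P₂ = 5000 kPa.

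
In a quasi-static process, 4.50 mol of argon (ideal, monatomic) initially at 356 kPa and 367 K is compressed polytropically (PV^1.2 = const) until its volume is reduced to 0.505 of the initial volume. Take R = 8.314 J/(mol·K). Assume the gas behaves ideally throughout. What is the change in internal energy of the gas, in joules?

V₁ = nRT₁/P₁ = 4.50×8.314×367/356 = 38.6 L.
Polytropic n=1.2: T₂ = T₁(V₁/V₂)^(n−1) = 367×(1.98)^0.20 = 421 K; P₂ = P₁(V₁/V₂)^n = 808 kPa.
For an ideal gas ΔU = nCvΔT with Cv = (3/2)R = 12.5 J/(mol·K).
ΔU = 4.50×12.5×(421−367) = 3020 J.

3020 J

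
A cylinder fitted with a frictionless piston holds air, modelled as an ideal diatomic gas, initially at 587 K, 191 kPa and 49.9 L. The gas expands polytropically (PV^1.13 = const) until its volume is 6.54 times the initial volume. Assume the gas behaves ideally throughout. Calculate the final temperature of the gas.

460 K

Polytropic n=1.13: T₂ = T₁(V₁/V₂)^(n−1) = 587×(0.153)^0.13 = 460 K; P₂ = P₁(V₁/V₂)^n = 22.9 kPa.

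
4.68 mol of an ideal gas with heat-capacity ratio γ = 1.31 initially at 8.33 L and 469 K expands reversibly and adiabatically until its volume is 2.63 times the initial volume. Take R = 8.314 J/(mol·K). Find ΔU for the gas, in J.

P₁ = nRT₁/V₁ = 4.68×8.314×469/8.33 = 2190 kPa.
Adiabatic: TV^(γ−1) = const ⇒ T₂ = 469×(0.380)^0.310 = 348 K; PV^γ = const ⇒ P₂ = 617 kPa.
For an ideal gas ΔU = nCvΔT with Cv = R/(γ−1) = 26.8 J/(mol·K).
ΔU = 4.68×26.8×(348−469) = -15200 J.

-15200 J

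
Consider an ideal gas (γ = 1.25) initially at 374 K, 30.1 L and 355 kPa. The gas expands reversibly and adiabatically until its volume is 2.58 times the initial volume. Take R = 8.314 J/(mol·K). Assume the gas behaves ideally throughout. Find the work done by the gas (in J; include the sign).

n = P₁V₁/(RT₁) = 355×30.1/(8.314×374) = 3.44 mol.
Adiabatic: TV^(γ−1) = const ⇒ T₂ = 374×(0.388)^0.250 = 295 K; PV^γ = const ⇒ P₂ = 109 kPa.
ΔU = nCvΔT = 3.44×33.3×(295−374) = -9020 J.
Q = 0 for an adiabatic process, so W = −ΔU = 9020 J.

9020 J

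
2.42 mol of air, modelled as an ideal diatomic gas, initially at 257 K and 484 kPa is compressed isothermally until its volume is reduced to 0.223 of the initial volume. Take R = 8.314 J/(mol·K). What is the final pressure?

2170 kPa

V₁ = nRT₁/P₁ = 2.42×8.314×257/484 = 10.7 L.
Isothermal: T stays 257 K; PV = const ⇒ V₂ = 2.38 L, P₂ = 2170 kPa.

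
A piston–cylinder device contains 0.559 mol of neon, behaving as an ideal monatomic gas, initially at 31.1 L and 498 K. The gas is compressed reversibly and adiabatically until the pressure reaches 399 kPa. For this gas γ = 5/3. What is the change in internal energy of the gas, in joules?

3320 J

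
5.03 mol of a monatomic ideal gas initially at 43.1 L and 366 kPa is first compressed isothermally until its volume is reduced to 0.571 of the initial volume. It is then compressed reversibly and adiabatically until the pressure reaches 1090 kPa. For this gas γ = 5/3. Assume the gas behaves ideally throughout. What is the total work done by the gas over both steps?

T₁ = P₁V₁/(nR) = 366×43.1/(5.03×8.314) = 377 K.
Step 1 — Isothermal: T stays 377 K; PV = const ⇒ V₂ = 24.6 L, P₂ = 641 kPa.
ΔU = 0 (ideal gas, T constant).
W = nRT ln(V₂/V₁) = 5.03×8.314×377×ln(0.571) = -8840 J.
Q = ΔU + W = -8840 J.
State after step 1: P = 641 kPa, V = 24.6 L, T = 377 K.
Step 2 — Adiabatic: T₂/T₁ = (P₂/P₁)^((γ−1)/γ) ⇒ T₂ = 377×(1.70)^0.400 = 466 K; V₂ = 17.9 L.
ΔU = nCvΔT = 5.03×12.5×(466−377) = 5600 J.
Q = 0 for an adiabatic process, so W = −ΔU = -5600 J.
Net over both steps: W = -14400 J, Q = -8840 J, ΔU = 5600 J.

-14400 J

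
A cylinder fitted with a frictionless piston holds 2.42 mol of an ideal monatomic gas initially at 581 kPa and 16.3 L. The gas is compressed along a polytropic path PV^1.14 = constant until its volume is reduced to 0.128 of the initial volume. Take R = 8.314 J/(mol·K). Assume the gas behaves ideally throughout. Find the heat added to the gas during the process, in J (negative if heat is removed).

T₁ = P₁V₁/(nR) = 581×16.3/(2.42×8.314) = 471 K.
Polytropic n=1.14: T₂ = T₁(V₁/V₂)^(n−1) = 471×(7.81)^0.14 = 628 K; P₂ = P₁(V₁/V₂)^n = 6050 kPa.
W = (P₁V₁−P₂V₂)/(n−1) = (581×16.3−6050×2.09)/0.14 = -22600 J.
ΔU = nCvΔT = 2.42×12.5×(628−471) = 4740 J.
Q = ΔU + W = -17800 J.

-17800 J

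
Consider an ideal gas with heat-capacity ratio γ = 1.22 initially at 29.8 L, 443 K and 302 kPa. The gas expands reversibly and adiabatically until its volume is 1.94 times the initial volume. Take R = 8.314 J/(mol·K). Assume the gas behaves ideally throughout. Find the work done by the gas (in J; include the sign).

n = P₁V₁/(RT₁) = 302×29.8/(8.314×443) = 2.44 mol.
Adiabatic: TV^(γ−1) = const ⇒ T₂ = 443×(0.515)^0.220 = 383 K; PV^γ = const ⇒ P₂ = 135 kPa.
ΔU = nCvΔT = 2.44×37.8×(383−443) = -5550 J.
Q = 0 for an adiabatic process, so W = −ΔU = 5550 J.

5550 J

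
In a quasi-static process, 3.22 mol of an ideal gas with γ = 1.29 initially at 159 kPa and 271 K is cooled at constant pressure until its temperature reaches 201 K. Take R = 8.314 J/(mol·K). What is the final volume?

33.8 L

V₁ = nRT₁/P₁ = 3.22×8.314×271/159 = 45.6 L.
Isobaric: P stays 159 kPa; V/T = const ⇒ T₂ = 201 K, V₂ = 33.8 L.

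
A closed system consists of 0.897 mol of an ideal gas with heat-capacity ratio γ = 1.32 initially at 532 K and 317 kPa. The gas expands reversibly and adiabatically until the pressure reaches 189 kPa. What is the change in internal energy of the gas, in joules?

V₁ = nRT₁/P₁ = 0.897×8.314×532/317 = 12.5 L.
Adiabatic: T₂/T₁ = (P₂/P₁)^((γ−1)/γ) ⇒ T₂ = 532×(0.596)^0.242 = 469 K; V₂ = 18.5 L.
For an ideal gas ΔU = nCvΔT with Cv = R/(γ−1) = 26.0 J/(mol·K).
ΔU = 0.897×26.0×(469−532) = -1460 J.

-1460 J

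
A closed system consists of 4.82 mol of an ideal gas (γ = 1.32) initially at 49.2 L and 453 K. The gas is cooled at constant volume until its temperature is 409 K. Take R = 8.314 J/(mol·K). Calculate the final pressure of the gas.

333 kPa

P₁ = nRT₁/V₁ = 4.82×8.314×453/49.2 = 369 kPa.
Isochoric: V stays 49.2 L; P/T = const ⇒ T₂ = 409 K, P₂ = 333 kPa.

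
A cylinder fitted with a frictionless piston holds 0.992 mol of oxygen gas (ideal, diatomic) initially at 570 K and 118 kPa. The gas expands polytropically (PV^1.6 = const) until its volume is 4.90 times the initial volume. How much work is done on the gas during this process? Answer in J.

V₁ = nRT₁/P₁ = 0.992×8.314×570/118 = 39.8 L.
Polytropic n=1.6: T₂ = T₁(V₁/V₂)^(n−1) = 570×(0.204)^0.60 = 220 K; P₂ = P₁(V₁/V₂)^n = 9.28 kPa.
W = (P₁V₁−P₂V₂)/(n−1) = (118×39.8−9.28×195)/0.60 = 4820 J.
Work done on the gas = −W_by = -4820 J.

-4820 J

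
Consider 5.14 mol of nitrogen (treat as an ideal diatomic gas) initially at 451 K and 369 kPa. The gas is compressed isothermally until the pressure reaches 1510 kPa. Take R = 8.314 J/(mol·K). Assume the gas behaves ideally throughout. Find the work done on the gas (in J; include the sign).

V₁ = nRT₁/P₁ = 5.14×8.314×451/369 = 52.2 L.
Isothermal: T stays 451 K; PV = const ⇒ V₂ = 12.8 L, P₂ = 1510 kPa.
W = nRT ln(V₂/V₁) = 5.14×8.314×451×ln(0.244) = -27200 J.
Work done on the gas = −W_by = 27200 J.

27200 J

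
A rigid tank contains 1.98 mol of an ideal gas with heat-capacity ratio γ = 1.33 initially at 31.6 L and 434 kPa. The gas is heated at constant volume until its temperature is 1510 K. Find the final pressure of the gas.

T₁ = P₁V₁/(nR) = 434×31.6/(1.98×8.314) = 833 K.
Isochoric: V stays 31.6 L; P/T = const ⇒ T₂ = 1510 K, P₂ = 787 kPa.

787 kPa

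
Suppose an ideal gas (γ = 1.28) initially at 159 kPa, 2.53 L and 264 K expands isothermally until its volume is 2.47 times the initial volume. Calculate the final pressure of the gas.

64.4 kPa

Isothermal: T stays 264 K; PV = const ⇒ V₂ = 6.25 L, P₂ = 64.4 kPa.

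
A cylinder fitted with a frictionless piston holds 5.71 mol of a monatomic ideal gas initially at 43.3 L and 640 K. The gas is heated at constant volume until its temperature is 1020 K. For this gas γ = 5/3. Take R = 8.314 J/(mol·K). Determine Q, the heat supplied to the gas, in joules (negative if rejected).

27100 J

P₁ = nRT₁/V₁ = 5.71×8.314×640/43.3 = 702 kPa.
Isochoric: V stays 43.3 L; P/T = const ⇒ T₂ = 1020 K, P₂ = 1120 kPa.
W = 0 (no volume change).
ΔU = nCvΔT = 5.71×12.5×(1020−640) = 27100 J.
Q = ΔU = 27100 J.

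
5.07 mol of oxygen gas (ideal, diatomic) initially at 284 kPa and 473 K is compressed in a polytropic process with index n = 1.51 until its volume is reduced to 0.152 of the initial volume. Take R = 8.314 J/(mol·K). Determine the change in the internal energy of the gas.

80400 J

V₁ = nRT₁/P₁ = 5.07×8.314×473/284 = 70.2 L.
Polytropic n=1.51: T₂ = T₁(V₁/V₂)^(n−1) = 473×(6.58)^0.51 = 1240 K; P₂ = P₁(V₁/V₂)^n = 4880 kPa.
For an ideal gas ΔU = nCvΔT with Cv = (5/2)R = 20.8 J/(mol·K).
ΔU = 5.07×20.8×(1240−473) = 80400 J.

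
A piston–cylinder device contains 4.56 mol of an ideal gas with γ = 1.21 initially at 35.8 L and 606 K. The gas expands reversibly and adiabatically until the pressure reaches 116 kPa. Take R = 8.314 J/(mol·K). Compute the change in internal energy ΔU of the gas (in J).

-28100 J

P₁ = nRT₁/V₁ = 4.56×8.314×606/35.8 = 642 kPa.
Adiabatic: T₂/T₁ = (P₂/P₁)^((γ−1)/γ) ⇒ T₂ = 606×(0.181)^0.174 = 450 K; V₂ = 147 L.
For an ideal gas ΔU = nCvΔT with Cv = R/(γ−1) = 39.6 J/(mol·K).
ΔU = 4.56×39.6×(450−606) = -28100 J.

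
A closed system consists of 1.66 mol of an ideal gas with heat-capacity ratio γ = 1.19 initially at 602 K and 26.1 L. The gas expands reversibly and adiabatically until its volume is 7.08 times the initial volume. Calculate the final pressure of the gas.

31.0 kPa

P₁ = nRT₁/V₁ = 1.66×8.314×602/26.1 = 318 kPa.
Adiabatic: TV^(γ−1) = const ⇒ T₂ = 602×(0.141)^0.190 = 415 K; PV^γ = const ⇒ P₂ = 31.0 kPa.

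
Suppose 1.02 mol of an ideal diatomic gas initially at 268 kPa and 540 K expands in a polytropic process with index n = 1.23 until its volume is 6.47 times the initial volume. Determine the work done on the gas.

-6950 J

V₁ = nRT₁/P₁ = 1.02×8.314×540/268 = 17.1 L.
Polytropic n=1.23: T₂ = T₁(V₁/V₂)^(n−1) = 540×(0.155)^0.23 = 351 K; P₂ = P₁(V₁/V₂)^n = 27.0 kPa.
W = (P₁V₁−P₂V₂)/(n−1) = (268×17.1−27.0×111)/0.23 = 6950 J.
Work done on the gas = −W_by = -6950 J.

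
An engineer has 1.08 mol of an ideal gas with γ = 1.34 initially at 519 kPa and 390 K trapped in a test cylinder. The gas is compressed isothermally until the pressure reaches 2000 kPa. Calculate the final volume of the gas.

1.75 L

V₁ = nRT₁/P₁ = 1.08×8.314×390/519 = 6.75 L.
Isothermal: T stays 390 K; PV = const ⇒ V₂ = 1.75 L, P₂ = 2000 kPa.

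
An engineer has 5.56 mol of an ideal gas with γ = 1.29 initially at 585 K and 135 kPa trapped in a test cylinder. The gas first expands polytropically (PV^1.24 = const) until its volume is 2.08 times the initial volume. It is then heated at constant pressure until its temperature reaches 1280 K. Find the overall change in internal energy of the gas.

111000 J

V₁ = nRT₁/P₁ = 5.56×8.314×585/135 = 200 L.
Step 1 — Polytropic n=1.24: T₂ = T₁(V₁/V₂)^(n−1) = 585×(0.481)^0.24 = 491 K; P₂ = P₁(V₁/V₂)^n = 54.4 kPa.
W = (P₁V₁−P₂V₂)/(n−1) = (135×200−54.4×417)/0.24 = 18200 J.
ΔU = nCvΔT = 5.56×28.7×(491−585) = -15000 J.
Q = ΔU + W = 3130 J.
State after step 1: P = 54.4 kPa, V = 417 L, T = 491 K.
Step 2 — Isobaric: P stays 54.4 kPa; V/T = const ⇒ T₂ = 1280 K, V₂ = 1090 L.
W = PΔV = 54.4×(1090−417) kPa·L = 36500 J.
ΔU = nCvΔT = 5.56×28.7×(1280−491) = 126000 J.
Q = ΔU + W = nCpΔT = 162000 J.
Net over both steps: W = 54600 J, Q = 165000 J, ΔU = 111000 J.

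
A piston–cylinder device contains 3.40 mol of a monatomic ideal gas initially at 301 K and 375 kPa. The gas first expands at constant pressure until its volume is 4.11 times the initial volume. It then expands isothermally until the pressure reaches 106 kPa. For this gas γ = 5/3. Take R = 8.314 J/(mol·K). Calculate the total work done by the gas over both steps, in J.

70600 J

V₁ = nRT₁/P₁ = 3.40×8.314×301/375 = 22.7 L.
Step 1 — Isobaric: P stays 375 kPa; V/T = const ⇒ T₂ = 1240 K, V₂ = 93.3 L.
W = PΔV = 375×(93.3−22.7) kPa·L = 26500 J.
ΔU = nCvΔT = 3.40×12.5×(1240−301) = 39700 J.
Q = ΔU + W = nCpΔT = 66200 J.
State after step 1: P = 375 kPa, V = 93.3 L, T = 1240 K.
Step 2 — Isothermal: T stays 1240 K; PV = const ⇒ V₂ = 330 L, P₂ = 106 kPa.
ΔU = 0 (ideal gas, T constant).
W = nRT ln(V₂/V₁) = 3.40×8.314×1240×ln(3.54) = 44200 J.
Q = ΔU + W = 44200 J.
Net over both steps: W = 70600 J, Q = 110000 J, ΔU = 39700 J.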